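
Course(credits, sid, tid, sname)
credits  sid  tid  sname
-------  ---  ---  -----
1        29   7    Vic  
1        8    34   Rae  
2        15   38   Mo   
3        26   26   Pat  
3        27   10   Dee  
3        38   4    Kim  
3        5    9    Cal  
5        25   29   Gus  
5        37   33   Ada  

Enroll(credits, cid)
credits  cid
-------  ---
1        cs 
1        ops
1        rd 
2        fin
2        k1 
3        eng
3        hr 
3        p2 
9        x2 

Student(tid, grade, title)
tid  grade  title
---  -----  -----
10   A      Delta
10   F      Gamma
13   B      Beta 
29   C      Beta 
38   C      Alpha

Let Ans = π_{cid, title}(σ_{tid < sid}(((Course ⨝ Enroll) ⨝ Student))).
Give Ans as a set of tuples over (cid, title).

{(eng, Delta), (eng, Gamma), (hr, Delta), (hr, Gamma), (p2, Delta), (p2, Gamma)}

Joining Course and Enroll on credits yields {(1, 29, 7, Vic, cs), (1, 29, 7, Vic, ops), (1, 29, 7, Vic, rd), (1, 8, 34, Rae, cs), (1, 8, 34, Rae, ops), (1, 8, 34, Rae, rd), (2, 15, 38, Mo, fin), (2, 15, 38, Mo, k1), (3, 26, 26, Pat, eng), (3, 26, 26, Pat, hr), (3, 26, 26, Pat, p2), (3, 27, 10, Dee, eng), (3, 27, 10, Dee, hr), (3, 27, 10, Dee, p2), (3, 38, 4, Kim, eng), (3, 38, 4, Kim, hr), (3, 38, 4, Kim, p2), (3, 5, 9, Cal, eng), (3, 5, 9, Cal, hr), (3, 5, 9, Cal, p2)}.
Joining (Course ⨝ Enroll) and Student on tid yields {(2, 15, 38, Mo, fin, C, Alpha), (2, 15, 38, Mo, k1, C, Alpha), (3, 27, 10, Dee, eng, A, Delta), (3, 27, 10, Dee, eng, F, Gamma), (3, 27, 10, Dee, hr, A, Delta), (3, 27, 10, Dee, hr, F, Gamma), (3, 27, 10, Dee, p2, A, Delta), (3, 27, 10, Dee, p2, F, Gamma)}.
Apply σ_{tid < sid}; surviving tuples: {(3, 27, 10, Dee, eng, A, Delta), (3, 27, 10, Dee, eng, F, Gamma), (3, 27, 10, Dee, hr, A, Delta), (3, 27, 10, Dee, hr, F, Gamma), (3, 27, 10, Dee, p2, A, Delta), (3, 27, 10, Dee, p2, F, Gamma)}
Keep only column(s) cid, title: {(eng, Delta), (eng, Gamma), (hr, Delta), (hr, Gamma), (p2, Delta), (p2, Gamma)}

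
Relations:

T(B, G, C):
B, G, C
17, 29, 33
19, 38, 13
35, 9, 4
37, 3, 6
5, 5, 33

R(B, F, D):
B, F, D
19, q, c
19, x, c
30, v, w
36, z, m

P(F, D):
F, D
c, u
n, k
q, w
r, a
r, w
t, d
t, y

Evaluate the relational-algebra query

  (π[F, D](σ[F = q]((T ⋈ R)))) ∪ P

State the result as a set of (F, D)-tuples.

{(c, u), (n, k), (q, c), (q, w), (r, a), (r, w), (t, d), (t, y)}

Joining T and R on B yields {(19, 38, 13, q, c), (19, 38, 13, x, c)}.
Selection F = q: {(19, 38, 13, q, c)}
π[F, D]: project onto (F, D) → {(q, c)}
Taking the union: {(c, u), (n, k), (q, c), (q, w), (r, a), (r, w), (t, d), (t, y)}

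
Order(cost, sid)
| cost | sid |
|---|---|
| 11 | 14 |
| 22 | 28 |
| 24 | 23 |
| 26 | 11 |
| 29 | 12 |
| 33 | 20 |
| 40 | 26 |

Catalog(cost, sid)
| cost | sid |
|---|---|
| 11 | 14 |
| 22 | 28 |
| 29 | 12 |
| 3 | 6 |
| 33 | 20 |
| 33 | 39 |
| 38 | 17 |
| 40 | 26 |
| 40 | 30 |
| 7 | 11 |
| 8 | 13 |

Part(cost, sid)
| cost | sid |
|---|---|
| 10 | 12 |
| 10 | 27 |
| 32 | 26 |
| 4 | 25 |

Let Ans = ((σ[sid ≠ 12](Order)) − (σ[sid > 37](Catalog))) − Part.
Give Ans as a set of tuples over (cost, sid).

Apply σ_{sid ≠ 12}; surviving tuples: {(11, 14), (22, 28), (24, 23), (26, 11), (33, 20), (40, 26)}
Apply σ_{sid > 37}; surviving tuples: {(33, 39)}
Taking the difference: {(11, 14), (22, 28), (24, 23), (26, 11), (33, 20), (40, 26)}
Taking the difference: {(11, 14), (22, 28), (24, 23), (26, 11), (33, 20), (40, 26)}

{(11, 14), (22, 28), (24, 23), (26, 11), (33, 20), (40, 26)}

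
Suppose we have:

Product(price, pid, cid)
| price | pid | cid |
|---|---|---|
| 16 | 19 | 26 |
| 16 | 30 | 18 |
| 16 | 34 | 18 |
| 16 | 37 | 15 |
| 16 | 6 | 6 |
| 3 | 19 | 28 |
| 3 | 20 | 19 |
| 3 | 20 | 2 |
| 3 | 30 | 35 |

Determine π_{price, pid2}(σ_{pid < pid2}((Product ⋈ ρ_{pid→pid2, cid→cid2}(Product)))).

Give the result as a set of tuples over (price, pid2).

{(16, 19), (16, 30), (16, 34), (16, 37), (3, 20), (3, 30)}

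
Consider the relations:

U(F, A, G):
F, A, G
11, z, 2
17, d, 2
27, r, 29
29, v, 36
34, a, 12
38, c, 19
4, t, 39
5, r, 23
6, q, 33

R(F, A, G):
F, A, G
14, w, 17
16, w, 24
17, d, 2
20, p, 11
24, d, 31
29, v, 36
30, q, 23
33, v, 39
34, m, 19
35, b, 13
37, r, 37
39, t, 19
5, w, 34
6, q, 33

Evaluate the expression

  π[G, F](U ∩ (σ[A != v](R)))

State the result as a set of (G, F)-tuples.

{(2, 17), (33, 6)}

Filtering on A != v leaves {(14, w, 17), (16, w, 24), (17, d, 2), (20, p, 11), (24, d, 31), (30, q, 23), (34, m, 19), (35, b, 13), (37, r, 37), (39, t, 19), (5, w, 34), (6, q, 33)}.
Intersection: {(11, z, 2), (17, d, 2), (27, r, 29), (29, v, 36), (34, a, 12), (38, c, 19), (4, t, 39), (5, r, 23), (6, q, 33)} with {(14, w, 17), (16, w, 24), (17, d, 2), (20, p, 11), (24, d, 31), (30, q, 23), (34, m, 19), (35, b, 13), (37, r, 37), (39, t, 19), (5, w, 34), (6, q, 33)} → {(17, d, 2), (6, q, 33)}
π_{G, F} gives {(2, 17), (33, 6)}.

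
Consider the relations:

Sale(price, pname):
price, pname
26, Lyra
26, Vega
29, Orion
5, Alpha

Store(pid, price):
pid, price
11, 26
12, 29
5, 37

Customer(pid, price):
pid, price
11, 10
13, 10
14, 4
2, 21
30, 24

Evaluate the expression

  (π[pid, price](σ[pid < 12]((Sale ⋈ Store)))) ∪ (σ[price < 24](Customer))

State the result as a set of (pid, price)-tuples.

{(11, 10), (11, 26), (13, 10), (14, 4), (2, 21)}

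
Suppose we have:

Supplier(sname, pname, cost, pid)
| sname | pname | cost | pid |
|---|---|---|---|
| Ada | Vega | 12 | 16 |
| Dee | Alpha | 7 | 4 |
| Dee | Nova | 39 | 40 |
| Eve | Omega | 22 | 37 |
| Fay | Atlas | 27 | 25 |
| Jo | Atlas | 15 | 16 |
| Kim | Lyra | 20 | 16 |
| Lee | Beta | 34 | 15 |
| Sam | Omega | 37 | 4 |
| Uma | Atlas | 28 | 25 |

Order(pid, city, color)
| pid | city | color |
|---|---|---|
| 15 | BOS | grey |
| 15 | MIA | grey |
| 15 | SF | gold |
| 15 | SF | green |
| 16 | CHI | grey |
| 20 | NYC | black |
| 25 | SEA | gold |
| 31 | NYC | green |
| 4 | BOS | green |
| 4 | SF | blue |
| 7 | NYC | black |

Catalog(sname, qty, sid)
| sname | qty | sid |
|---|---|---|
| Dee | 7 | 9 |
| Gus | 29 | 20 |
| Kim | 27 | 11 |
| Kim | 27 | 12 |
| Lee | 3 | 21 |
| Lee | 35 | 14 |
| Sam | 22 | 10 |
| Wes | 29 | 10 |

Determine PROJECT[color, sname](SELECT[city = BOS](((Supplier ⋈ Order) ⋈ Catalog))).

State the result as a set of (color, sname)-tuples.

Natural join on pid: {(Ada, Vega, 12, 16, CHI, grey), (Dee, Alpha, 7, 4, BOS, green), (Dee, Alpha, 7, 4, SF, blue), (Fay, Atlas, 27, 25, SEA, gold), (Jo, Atlas, 15, 16, CHI, grey), (Kim, Lyra, 20, 16, CHI, grey), (Lee, Beta, 34, 15, BOS, grey), (Lee, Beta, 34, 15, MIA, grey), (Lee, Beta, 34, 15, SF, gold), (Lee, Beta, 34, 15, SF, green), (Sam, Omega, 37, 4, BOS, green), (Sam, Omega, 37, 4, SF, blue), (Uma, Atlas, 28, 25, SEA, gold)}
Natural join on sname: {(Dee, Alpha, 7, 4, BOS, green, 7, 9), (Dee, Alpha, 7, 4, SF, blue, 7, 9), (Kim, Lyra, 20, 16, CHI, grey, 27, 11), (Kim, Lyra, 20, 16, CHI, grey, 27, 12), (Lee, Beta, 34, 15, BOS, grey, 3, 21), (Lee, Beta, 34, 15, BOS, grey, 35, 14), (Lee, Beta, 34, 15, MIA, grey, 3, 21), (Lee, Beta, 34, 15, MIA, grey, 35, 14), (Lee, Beta, 34, 15, SF, gold, 3, 21), (Lee, Beta, 34, 15, SF, gold, 35, 14), (Lee, Beta, 34, 15, SF, green, 3, 21), (Lee, Beta, 34, 15, SF, green, 35, 14), (Sam, Omega, 37, 4, BOS, green, 22, 10), (Sam, Omega, 37, 4, SF, blue, 22, 10)}
Filtering on city = BOS leaves {(Dee, Alpha, 7, 4, BOS, green, 7, 9), (Lee, Beta, 34, 15, BOS, grey, 3, 21), (Lee, Beta, 34, 15, BOS, grey, 35, 14), (Sam, Omega, 37, 4, BOS, green, 22, 10)}.
π_{color, sname} gives {(green, Dee), (green, Sam), (grey, Lee)} (1 duplicate(s) eliminated).

{(green, Dee), (green, Sam), (grey, Lee)}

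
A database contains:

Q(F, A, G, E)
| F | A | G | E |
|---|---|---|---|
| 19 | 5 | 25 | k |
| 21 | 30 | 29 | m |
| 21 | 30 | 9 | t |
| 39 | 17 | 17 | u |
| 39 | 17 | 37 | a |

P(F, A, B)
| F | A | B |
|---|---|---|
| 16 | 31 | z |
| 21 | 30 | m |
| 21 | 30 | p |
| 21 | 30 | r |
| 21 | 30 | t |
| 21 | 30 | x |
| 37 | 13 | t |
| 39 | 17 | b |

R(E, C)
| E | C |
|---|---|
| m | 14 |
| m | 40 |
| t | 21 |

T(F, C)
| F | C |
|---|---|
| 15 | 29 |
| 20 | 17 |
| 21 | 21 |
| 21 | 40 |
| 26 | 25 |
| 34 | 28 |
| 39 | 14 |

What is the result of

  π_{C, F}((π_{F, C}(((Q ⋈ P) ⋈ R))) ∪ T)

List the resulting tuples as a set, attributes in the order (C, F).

Q ⋈ P (natural join on F, A): {(21, 30, 29, m, m), (21, 30, 29, m, p), (21, 30, 29, m, r), (21, 30, 29, m, t), (21, 30, 29, m, x), (21, 30, 9, t, m), (21, 30, 9, t, p), (21, 30, 9, t, r), (21, 30, 9, t, t), (21, 30, 9, t, x), (39, 17, 17, u, b), (39, 17, 37, a, b)}
(Q ⋈ P) ⋈ R (natural join on E): {(21, 30, 29, m, m, 14), (21, 30, 29, m, m, 40), (21, 30, 29, m, p, 14), (21, 30, 29, m, p, 40), (21, 30, 29, m, r, 14), (21, 30, 29, m, r, 40), (21, 30, 29, m, t, 14), (21, 30, 29, m, t, 40), (21, 30, 29, m, x, 14), (21, 30, 29, m, x, 40), (21, 30, 9, t, m, 21), (21, 30, 9, t, p, 21), (21, 30, 9, t, r, 21), (21, 30, 9, t, t, 21), (21, 30, 9, t, x, 21)}
Keep only column(s) F, C (12 duplicate(s) eliminated): {(21, 14), (21, 21), (21, 40)}
Taking the union: {(15, 29), (20, 17), (21, 14), (21, 21), (21, 40), (26, 25), (34, 28), (39, 14)}
Keep only column(s) C, F: {(14, 21), (14, 39), (17, 20), (21, 21), (25, 26), (28, 34), (29, 15), (40, 21)}

{(14, 21), (14, 39), (17, 20), (21, 21), (25, 26), (28, 34), (29, 15), (40, 21)}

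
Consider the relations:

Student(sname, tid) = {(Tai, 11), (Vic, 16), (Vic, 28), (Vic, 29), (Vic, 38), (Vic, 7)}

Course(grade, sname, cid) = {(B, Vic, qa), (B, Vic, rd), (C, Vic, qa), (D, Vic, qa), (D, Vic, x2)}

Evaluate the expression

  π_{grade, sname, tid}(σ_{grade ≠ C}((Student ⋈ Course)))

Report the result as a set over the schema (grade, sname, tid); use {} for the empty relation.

{(B, Vic, 16), (B, Vic, 28), (B, Vic, 29), (B, Vic, 38), (B, Vic, 7), (D, Vic, 16), (D, Vic, 28), (D, Vic, 29), (D, Vic, 38), (D, Vic, 7)}

Natural join on sname: {(Vic, 16, B, qa), (Vic, 16, B, rd), (Vic, 16, C, qa), (Vic, 16, D, qa), (Vic, 16, D, x2), (Vic, 28, B, qa), (Vic, 28, B, rd), (Vic, 28, C, qa), (Vic, 28, D, qa), (Vic, 28, D, x2), (Vic, 29, B, qa), (Vic, 29, B, rd), (Vic, 29, C, qa), (Vic, 29, D, qa), (Vic, 29, D, x2), (Vic, 38, B, qa), (Vic, 38, B, rd), (Vic, 38, C, qa), (Vic, 38, D, qa), (Vic, 38, D, x2), (Vic, 7, B, qa), (Vic, 7, B, rd), (Vic, 7, C, qa), (Vic, 7, D, qa), (Vic, 7, D, x2)}
Filtering on grade ≠ C leaves {(Vic, 16, B, qa), (Vic, 16, B, rd), (Vic, 16, D, qa), (Vic, 16, D, x2), (Vic, 28, B, qa), (Vic, 28, B, rd), (Vic, 28, D, qa), (Vic, 28, D, x2), (Vic, 29, B, qa), (Vic, 29, B, rd), (Vic, 29, D, qa), (Vic, 29, D, x2), (Vic, 38, B, qa), (Vic, 38, B, rd), (Vic, 38, D, qa), (Vic, 38, D, x2), (Vic, 7, B, qa), (Vic, 7, B, rd), (Vic, 7, D, qa), (Vic, 7, D, x2)}.
Keep only column(s) grade, sname, tid (10 duplicate(s) eliminated): {(B, Vic, 16), (B, Vic, 28), (B, Vic, 29), (B, Vic, 38), (B, Vic, 7), (D, Vic, 16), (D, Vic, 28), (D, Vic, 29), (D, Vic, 38), (D, Vic, 7)}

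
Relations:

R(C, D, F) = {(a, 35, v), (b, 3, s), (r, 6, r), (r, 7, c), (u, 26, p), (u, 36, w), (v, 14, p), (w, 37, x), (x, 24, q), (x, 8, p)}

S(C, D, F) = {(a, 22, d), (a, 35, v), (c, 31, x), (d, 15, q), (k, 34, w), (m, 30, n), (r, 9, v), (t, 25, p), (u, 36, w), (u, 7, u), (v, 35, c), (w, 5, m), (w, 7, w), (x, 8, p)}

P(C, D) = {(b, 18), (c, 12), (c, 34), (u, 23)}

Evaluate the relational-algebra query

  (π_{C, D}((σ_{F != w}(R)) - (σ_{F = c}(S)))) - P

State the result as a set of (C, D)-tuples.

{(a, 35), (b, 3), (r, 6), (r, 7), (u, 26), (v, 14), (w, 37), (x, 24), (x, 8)}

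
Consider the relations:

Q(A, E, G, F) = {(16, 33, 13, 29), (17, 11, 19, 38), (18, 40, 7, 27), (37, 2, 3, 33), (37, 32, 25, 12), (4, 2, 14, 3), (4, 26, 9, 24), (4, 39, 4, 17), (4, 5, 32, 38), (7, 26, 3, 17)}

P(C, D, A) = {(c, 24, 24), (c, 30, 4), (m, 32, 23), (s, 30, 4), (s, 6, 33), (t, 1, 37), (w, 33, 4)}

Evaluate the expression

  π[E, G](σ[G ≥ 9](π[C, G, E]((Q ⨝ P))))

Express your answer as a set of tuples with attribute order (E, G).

{(2, 14), (26, 9), (32, 25), (5, 32)}

Natural join on A: {(37, 2, 3, 33, t, 1), (37, 32, 25, 12, t, 1), (4, 2, 14, 3, c, 30), (4, 2, 14, 3, s, 30), (4, 2, 14, 3, w, 33), (4, 26, 9, 24, c, 30), (4, 26, 9, 24, s, 30), (4, 26, 9, 24, w, 33), (4, 39, 4, 17, c, 30), (4, 39, 4, 17, s, 30), (4, 39, 4, 17, w, 33), (4, 5, 32, 38, c, 30), (4, 5, 32, 38, s, 30), (4, 5, 32, 38, w, 33)}
Keep only column(s) C, G, E: {(c, 14, 2), (c, 32, 5), (c, 4, 39), (c, 9, 26), (s, 14, 2), (s, 32, 5), (s, 4, 39), (s, 9, 26), (t, 25, 32), (t, 3, 2), (w, 14, 2), (w, 32, 5), (w, 4, 39), (w, 9, 26)}
Selection G ≥ 9: {(c, 14, 2), (c, 32, 5), (c, 9, 26), (s, 14, 2), (s, 32, 5), (s, 9, 26), (t, 25, 32), (w, 14, 2), (w, 32, 5), (w, 9, 26)}
Keep only column(s) E, G (6 duplicate(s) eliminated): {(2, 14), (26, 9), (32, 25), (5, 32)}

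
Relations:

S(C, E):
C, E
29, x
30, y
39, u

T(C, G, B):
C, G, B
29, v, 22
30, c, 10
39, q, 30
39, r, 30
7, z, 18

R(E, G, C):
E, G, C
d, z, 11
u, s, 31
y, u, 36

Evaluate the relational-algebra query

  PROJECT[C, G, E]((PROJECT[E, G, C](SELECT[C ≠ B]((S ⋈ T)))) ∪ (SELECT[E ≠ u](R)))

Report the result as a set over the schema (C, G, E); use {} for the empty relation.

{(11, z, d), (29, v, x), (30, c, y), (36, u, y), (39, q, u), (39, r, u)}

S ⋈ T (natural join on C): {(29, x, v, 22), (30, y, c, 10), (39, u, q, 30), (39, u, r, 30)}
Filtering on C ≠ B leaves {(29, x, v, 22), (30, y, c, 10), (39, u, q, 30), (39, u, r, 30)}.
π[E, G, C]: project onto (E, G, C) → {(u, q, 39), (u, r, 39), (x, v, 29), (y, c, 30)}
Filtering on E ≠ u leaves {(d, z, 11), (y, u, 36)}.
Taking the union: {(d, z, 11), (u, q, 39), (u, r, 39), (x, v, 29), (y, c, 30), (y, u, 36)}
π[C, G, E]: project onto (C, G, E) → {(11, z, d), (29, v, x), (30, c, y), (36, u, y), (39, q, u), (39, r, u)}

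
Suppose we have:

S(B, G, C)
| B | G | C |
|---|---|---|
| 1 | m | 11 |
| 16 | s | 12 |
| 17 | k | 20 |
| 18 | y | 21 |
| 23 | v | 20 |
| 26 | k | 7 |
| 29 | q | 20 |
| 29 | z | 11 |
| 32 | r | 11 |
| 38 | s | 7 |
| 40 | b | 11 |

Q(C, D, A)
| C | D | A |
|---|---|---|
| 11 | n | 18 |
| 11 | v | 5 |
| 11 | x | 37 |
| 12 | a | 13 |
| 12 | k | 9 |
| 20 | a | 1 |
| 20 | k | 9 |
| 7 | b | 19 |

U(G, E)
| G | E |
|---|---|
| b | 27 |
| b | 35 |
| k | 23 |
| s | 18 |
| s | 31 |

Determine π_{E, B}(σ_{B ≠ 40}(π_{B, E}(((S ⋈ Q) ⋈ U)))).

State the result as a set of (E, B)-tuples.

S ⋈ Q (natural join on C): {(1, m, 11, n, 18), (1, m, 11, v, 5), (1, m, 11, x, 37), (16, s, 12, a, 13), (16, s, 12, k, 9), (17, k, 20, a, 1), (17, k, 20, k, 9), (23, v, 20, a, 1), (23, v, 20, k, 9), (26, k, 7, b, 19), (29, q, 20, a, 1), (29, q, 20, k, 9), (29, z, 11, n, 18), (29, z, 11, v, 5), (29, z, 11, x, 37), (32, r, 11, n, 18), (32, r, 11, v, 5), (32, r, 11, x, 37), (38, s, 7, b, 19), (40, b, 11, n, 18), (40, b, 11, v, 5), (40, b, 11, x, 37)}
(S ⋈ Q) ⋈ U (natural join on G): {(16, s, 12, a, 13, 18), (16, s, 12, a, 13, 31), (16, s, 12, k, 9, 18), (16, s, 12, k, 9, 31), (17, k, 20, a, 1, 23), (17, k, 20, k, 9, 23), (26, k, 7, b, 19, 23), (38, s, 7, b, 19, 18), (38, s, 7, b, 19, 31), (40, b, 11, n, 18, 27), (40, b, 11, n, 18, 35), (40, b, 11, v, 5, 27), (40, b, 11, v, 5, 35), (40, b, 11, x, 37, 27), (40, b, 11, x, 37, 35)}
π[B, E]: project onto (B, E) (7 duplicate(s) eliminated) → {(16, 18), (16, 31), (17, 23), (26, 23), (38, 18), (38, 31), (40, 27), (40, 35)}
Filtering on B ≠ 40 leaves {(16, 18), (16, 31), (17, 23), (26, 23), (38, 18), (38, 31)}.
π[E, B]: project onto (E, B) → {(18, 16), (18, 38), (23, 17), (23, 26), (31, 16), (31, 38)}

{(18, 16), (18, 38), (23, 17), (23, 26), (31, 16), (31, 38)}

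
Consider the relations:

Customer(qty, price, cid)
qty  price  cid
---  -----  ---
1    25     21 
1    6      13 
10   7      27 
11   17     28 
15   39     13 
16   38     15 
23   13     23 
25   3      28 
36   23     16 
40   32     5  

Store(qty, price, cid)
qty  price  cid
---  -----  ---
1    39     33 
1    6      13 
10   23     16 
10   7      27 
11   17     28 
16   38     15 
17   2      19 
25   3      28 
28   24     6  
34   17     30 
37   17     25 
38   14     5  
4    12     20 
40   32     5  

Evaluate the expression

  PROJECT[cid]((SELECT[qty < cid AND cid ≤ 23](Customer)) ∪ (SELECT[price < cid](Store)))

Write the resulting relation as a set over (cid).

Selection qty < cid AND cid ≤ 23: {(1, 25, 21), (1, 6, 13)}
Selection price < cid: {(1, 6, 13), (10, 7, 27), (11, 17, 28), (17, 2, 19), (25, 3, 28), (34, 17, 30), (37, 17, 25), (4, 12, 20)}
Set union of the two operands is {(1, 25, 21), (1, 6, 13), (10, 7, 27), (11, 17, 28), (17, 2, 19), (25, 3, 28), (34, 17, 30), (37, 17, 25), (4, 12, 20)}.
π[cid]: project onto (cid) (1 duplicate(s) eliminated) → {13, 19, 20, 21, 25, 27, 28, 30}

{13, 19, 20, 21, 25, 27, 28, 30}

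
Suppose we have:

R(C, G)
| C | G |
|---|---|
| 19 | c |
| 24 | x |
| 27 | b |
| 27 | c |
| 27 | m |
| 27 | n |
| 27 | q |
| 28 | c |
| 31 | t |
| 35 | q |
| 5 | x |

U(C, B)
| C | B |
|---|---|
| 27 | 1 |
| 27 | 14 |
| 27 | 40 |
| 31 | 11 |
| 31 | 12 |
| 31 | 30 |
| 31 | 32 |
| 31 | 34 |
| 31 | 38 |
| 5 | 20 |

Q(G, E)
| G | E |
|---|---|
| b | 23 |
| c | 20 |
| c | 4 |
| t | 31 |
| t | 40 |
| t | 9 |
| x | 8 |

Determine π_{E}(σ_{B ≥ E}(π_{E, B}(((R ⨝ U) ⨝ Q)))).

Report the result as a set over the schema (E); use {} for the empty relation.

Natural join on C: {(27, b, 1), (27, b, 14), (27, b, 40), (27, c, 1), (27, c, 14), (27, c, 40), (27, m, 1), (27, m, 14), (27, m, 40), (27, n, 1), (27, n, 14), (27, n, 40), (27, q, 1), (27, q, 14), (27, q, 40), (31, t, 11), (31, t, 12), (31, t, 30), (31, t, 32), (31, t, 34), (31, t, 38), (5, x, 20)}
Natural join on G: {(27, b, 1, 23), (27, b, 14, 23), (27, b, 40, 23), (27, c, 1, 20), (27, c, 1, 4), (27, c, 14, 20), (27, c, 14, 4), (27, c, 40, 20), (27, c, 40, 4), (31, t, 11, 31), (31, t, 11, 40), (31, t, 11, 9), (31, t, 12, 31), (31, t, 12, 40), (31, t, 12, 9), (31, t, 30, 31), (31, t, 30, 40), (31, t, 30, 9), (31, t, 32, 31), (31, t, 32, 40), (31, t, 32, 9), (31, t, 34, 31), (31, t, 34, 40), (31, t, 34, 9), (31, t, 38, 31), (31, t, 38, 40), (31, t, 38, 9), (5, x, 20, 8)}
π_{E, B} gives {(20, 1), (20, 14), (20, 40), (23, 1), (23, 14), (23, 40), (31, 11), (31, 12), (31, 30), (31, 32), (31, 34), (31, 38), (4, 1), (4, 14), (4, 40), (40, 11), (40, 12), (40, 30), (40, 32), (40, 34), (40, 38), (8, 20), (9, 11), (9, 12), (9, 30), (9, 32), (9, 34), (9, 38)}.
Filtering on B ≥ E leaves {(20, 40), (23, 40), (31, 32), (31, 34), (31, 38), (4, 14), (4, 40), (8, 20), (9, 11), (9, 12), (9, 30), (9, 32), (9, 34), (9, 38)}.
π_{E} gives {20, 23, 31, 4, 8, 9} (8 duplicate(s) eliminated).

{20, 23, 31, 4, 8, 9}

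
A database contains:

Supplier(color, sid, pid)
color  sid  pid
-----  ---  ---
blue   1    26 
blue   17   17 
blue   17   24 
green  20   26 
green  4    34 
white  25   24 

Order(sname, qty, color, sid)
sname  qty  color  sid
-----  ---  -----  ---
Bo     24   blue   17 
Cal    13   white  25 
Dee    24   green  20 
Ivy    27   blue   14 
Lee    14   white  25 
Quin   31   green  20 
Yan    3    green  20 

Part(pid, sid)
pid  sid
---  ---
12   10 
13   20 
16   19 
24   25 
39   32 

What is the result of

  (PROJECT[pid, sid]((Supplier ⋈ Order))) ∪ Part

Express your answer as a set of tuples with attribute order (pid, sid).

{(12, 10), (13, 20), (16, 19), (17, 17), (24, 17), (24, 25), (26, 20), (39, 32)}

Supplier ⋈ Order (natural join on color, sid): {(blue, 17, 17, Bo, 24), (blue, 17, 24, Bo, 24), (green, 20, 26, Dee, 24), (green, 20, 26, Quin, 31), (green, 20, 26, Yan, 3), (white, 25, 24, Cal, 13), (white, 25, 24, Lee, 14)}
π_{pid, sid} gives {(17, 17), (24, 17), (24, 25), (26, 20)} (3 duplicate(s) eliminated).
Taking the union: {(12, 10), (13, 20), (16, 19), (17, 17), (24, 17), (24, 25), (26, 20), (39, 32)}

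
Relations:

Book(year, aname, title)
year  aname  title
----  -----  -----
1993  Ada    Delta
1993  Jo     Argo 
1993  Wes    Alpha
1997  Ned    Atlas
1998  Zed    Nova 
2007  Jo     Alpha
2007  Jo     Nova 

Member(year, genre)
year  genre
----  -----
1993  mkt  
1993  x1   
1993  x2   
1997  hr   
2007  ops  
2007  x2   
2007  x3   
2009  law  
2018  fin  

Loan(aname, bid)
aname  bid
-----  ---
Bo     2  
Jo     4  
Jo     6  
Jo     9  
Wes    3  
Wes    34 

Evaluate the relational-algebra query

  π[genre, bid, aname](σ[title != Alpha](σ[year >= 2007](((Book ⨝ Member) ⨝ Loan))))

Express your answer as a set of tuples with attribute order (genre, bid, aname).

{(ops, 4, Jo), (ops, 6, Jo), (ops, 9, Jo), (x2, 4, Jo), (x2, 6, Jo), (x2, 9, Jo), (x3, 4, Jo), (x3, 6, Jo), (x3, 9, Jo)}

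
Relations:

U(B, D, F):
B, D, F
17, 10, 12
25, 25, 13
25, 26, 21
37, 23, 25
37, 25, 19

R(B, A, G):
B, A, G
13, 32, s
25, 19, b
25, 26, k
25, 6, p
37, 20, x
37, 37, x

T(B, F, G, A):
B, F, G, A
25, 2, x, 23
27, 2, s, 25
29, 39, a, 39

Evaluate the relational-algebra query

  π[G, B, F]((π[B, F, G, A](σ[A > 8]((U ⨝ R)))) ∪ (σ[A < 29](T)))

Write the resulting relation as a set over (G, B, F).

{(b, 25, 13), (b, 25, 21), (k, 25, 13), (k, 25, 21), (s, 27, 2), (x, 25, 2), (x, 37, 19), (x, 37, 25)}

U ⋈ R (natural join on B): {(25, 25, 13, 19, b), (25, 25, 13, 26, k), (25, 25, 13, 6, p), (25, 26, 21, 19, b), (25, 26, 21, 26, k), (25, 26, 21, 6, p), (37, 23, 25, 20, x), (37, 23, 25, 37, x), (37, 25, 19, 20, x), (37, 25, 19, 37, x)}
Filtering on A > 8 leaves {(25, 25, 13, 19, b), (25, 25, 13, 26, k), (25, 26, 21, 19, b), (25, 26, 21, 26, k), (37, 23, 25, 20, x), (37, 23, 25, 37, x), (37, 25, 19, 20, x), (37, 25, 19, 37, x)}.
Keep only column(s) B, F, G, A: {(25, 13, b, 19), (25, 13, k, 26), (25, 21, b, 19), (25, 21, k, 26), (37, 19, x, 20), (37, 19, x, 37), (37, 25, x, 20), (37, 25, x, 37)}
Filtering on A < 29 leaves {(25, 2, x, 23), (27, 2, s, 25)}.
Set union of the two operands is {(25, 13, b, 19), (25, 13, k, 26), (25, 2, x, 23), (25, 21, b, 19), (25, 21, k, 26), (27, 2, s, 25), (37, 19, x, 20), (37, 19, x, 37), (37, 25, x, 20), (37, 25, x, 37)}.
Keep only column(s) G, B, F (2 duplicate(s) eliminated): {(b, 25, 13), (b, 25, 21), (k, 25, 13), (k, 25, 21), (s, 27, 2), (x, 25, 2), (x, 37, 19), (x, 37, 25)}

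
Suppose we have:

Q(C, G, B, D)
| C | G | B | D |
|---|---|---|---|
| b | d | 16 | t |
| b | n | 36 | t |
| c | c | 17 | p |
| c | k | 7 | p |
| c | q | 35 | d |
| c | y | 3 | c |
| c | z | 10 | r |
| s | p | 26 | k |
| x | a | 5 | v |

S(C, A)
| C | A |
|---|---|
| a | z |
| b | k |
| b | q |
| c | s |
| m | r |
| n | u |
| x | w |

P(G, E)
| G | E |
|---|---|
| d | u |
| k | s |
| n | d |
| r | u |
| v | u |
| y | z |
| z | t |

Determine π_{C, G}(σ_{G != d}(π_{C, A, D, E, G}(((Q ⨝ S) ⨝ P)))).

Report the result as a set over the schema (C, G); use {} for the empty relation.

Natural join on C: {(b, d, 16, t, k), (b, d, 16, t, q), (b, n, 36, t, k), (b, n, 36, t, q), (c, c, 17, p, s), (c, k, 7, p, s), (c, q, 35, d, s), (c, y, 3, c, s), (c, z, 10, r, s), (x, a, 5, v, w)}
Natural join on G: {(b, d, 16, t, k, u), (b, d, 16, t, q, u), (b, n, 36, t, k, d), (b, n, 36, t, q, d), (c, k, 7, p, s, s), (c, y, 3, c, s, z), (c, z, 10, r, s, t)}
π[C, A, D, E, G]: project onto (C, A, D, E, G) → {(b, k, t, d, n), (b, k, t, u, d), (b, q, t, d, n), (b, q, t, u, d), (c, s, c, z, y), (c, s, p, s, k), (c, s, r, t, z)}
σ[G != d]: keep tuples satisfying G != d → {(b, k, t, d, n), (b, q, t, d, n), (c, s, c, z, y), (c, s, p, s, k), (c, s, r, t, z)}
π[C, G]: project onto (C, G) (1 duplicate(s) eliminated) → {(b, n), (c, k), (c, y), (c, z)}

{(b, n), (c, k), (c, y), (c, z)}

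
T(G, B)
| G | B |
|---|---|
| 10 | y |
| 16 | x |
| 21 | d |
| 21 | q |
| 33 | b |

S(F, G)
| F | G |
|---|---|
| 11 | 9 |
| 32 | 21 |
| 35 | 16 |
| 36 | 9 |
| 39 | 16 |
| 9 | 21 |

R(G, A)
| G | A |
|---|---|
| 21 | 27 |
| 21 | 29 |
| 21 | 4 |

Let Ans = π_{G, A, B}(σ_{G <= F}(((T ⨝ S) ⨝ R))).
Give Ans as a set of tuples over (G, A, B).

T ⋈ S (natural join on G): {(16, x, 35), (16, x, 39), (21, d, 32), (21, d, 9), (21, q, 32), (21, q, 9)}
(T ⨝ S) ⋈ R (natural join on G): {(21, d, 32, 27), (21, d, 32, 29), (21, d, 32, 4), (21, d, 9, 27), (21, d, 9, 29), (21, d, 9, 4), (21, q, 32, 27), (21, q, 32, 29), (21, q, 32, 4), (21, q, 9, 27), (21, q, 9, 29), (21, q, 9, 4)}
Apply σ_{G <= F}; surviving tuples: {(21, d, 32, 27), (21, d, 32, 29), (21, d, 32, 4), (21, q, 32, 27), (21, q, 32, 29), (21, q, 32, 4)}
Projecting to G, A, B: {(21, 27, d), (21, 27, q), (21, 29, d), (21, 29, q), (21, 4, d), (21, 4, q)}

{(21, 27, d), (21, 27, q), (21, 29, d), (21, 29, q), (21, 4, d), (21, 4, q)}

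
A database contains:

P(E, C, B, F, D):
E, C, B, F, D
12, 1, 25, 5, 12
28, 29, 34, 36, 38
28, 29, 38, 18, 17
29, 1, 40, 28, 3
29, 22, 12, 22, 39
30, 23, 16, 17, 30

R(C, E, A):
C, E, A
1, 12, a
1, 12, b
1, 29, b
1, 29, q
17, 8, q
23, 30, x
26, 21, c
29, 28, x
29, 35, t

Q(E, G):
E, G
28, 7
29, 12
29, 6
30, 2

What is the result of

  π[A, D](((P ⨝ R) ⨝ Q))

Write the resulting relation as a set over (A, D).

{(b, 3), (q, 3), (x, 17), (x, 30), (x, 38)}

P ⋈ R (natural join on E, C): {(12, 1, 25, 5, 12, a), (12, 1, 25, 5, 12, b), (28, 29, 34, 36, 38, x), (28, 29, 38, 18, 17, x), (29, 1, 40, 28, 3, b), (29, 1, 40, 28, 3, q), (30, 23, 16, 17, 30, x)}
(P ⨝ R) ⋈ Q (natural join on E): {(28, 29, 34, 36, 38, x, 7), (28, 29, 38, 18, 17, x, 7), (29, 1, 40, 28, 3, b, 12), (29, 1, 40, 28, 3, b, 6), (29, 1, 40, 28, 3, q, 12), (29, 1, 40, 28, 3, q, 6), (30, 23, 16, 17, 30, x, 2)}
Projecting to A, D (2 duplicate(s) eliminated): {(b, 3), (q, 3), (x, 17), (x, 30), (x, 38)}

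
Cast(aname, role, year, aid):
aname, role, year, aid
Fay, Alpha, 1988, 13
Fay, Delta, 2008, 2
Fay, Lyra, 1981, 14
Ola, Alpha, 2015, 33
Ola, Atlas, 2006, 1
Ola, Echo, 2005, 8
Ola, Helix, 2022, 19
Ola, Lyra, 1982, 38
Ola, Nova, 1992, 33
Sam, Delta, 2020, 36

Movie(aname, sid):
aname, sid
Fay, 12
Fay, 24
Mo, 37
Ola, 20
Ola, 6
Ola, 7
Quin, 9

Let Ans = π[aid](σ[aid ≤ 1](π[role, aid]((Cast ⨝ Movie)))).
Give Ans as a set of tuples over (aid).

Natural join on aname: {(Fay, Alpha, 1988, 13, 12), (Fay, Alpha, 1988, 13, 24), (Fay, Delta, 2008, 2, 12), (Fay, Delta, 2008, 2, 24), (Fay, Lyra, 1981, 14, 12), (Fay, Lyra, 1981, 14, 24), (Ola, Alpha, 2015, 33, 20), (Ola, Alpha, 2015, 33, 6), (Ola, Alpha, 2015, 33, 7), (Ola, Atlas, 2006, 1, 20), (Ola, Atlas, 2006, 1, 6), (Ola, Atlas, 2006, 1, 7), (Ola, Echo, 2005, 8, 20), (Ola, Echo, 2005, 8, 6), (Ola, Echo, 2005, 8, 7), (Ola, Helix, 2022, 19, 20), (Ola, Helix, 2022, 19, 6), (Ola, Helix, 2022, 19, 7), (Ola, Lyra, 1982, 38, 20), (Ola, Lyra, 1982, 38, 6), (Ola, Lyra, 1982, 38, 7), (Ola, Nova, 1992, 33, 20), (Ola, Nova, 1992, 33, 6), (Ola, Nova, 1992, 33, 7)}
Projecting to role, aid (15 duplicate(s) eliminated): {(Alpha, 13), (Alpha, 33), (Atlas, 1), (Delta, 2), (Echo, 8), (Helix, 19), (Lyra, 14), (Lyra, 38), (Nova, 33)}
Selection aid ≤ 1: {(Atlas, 1)}
Projecting to aid: {1}

{1}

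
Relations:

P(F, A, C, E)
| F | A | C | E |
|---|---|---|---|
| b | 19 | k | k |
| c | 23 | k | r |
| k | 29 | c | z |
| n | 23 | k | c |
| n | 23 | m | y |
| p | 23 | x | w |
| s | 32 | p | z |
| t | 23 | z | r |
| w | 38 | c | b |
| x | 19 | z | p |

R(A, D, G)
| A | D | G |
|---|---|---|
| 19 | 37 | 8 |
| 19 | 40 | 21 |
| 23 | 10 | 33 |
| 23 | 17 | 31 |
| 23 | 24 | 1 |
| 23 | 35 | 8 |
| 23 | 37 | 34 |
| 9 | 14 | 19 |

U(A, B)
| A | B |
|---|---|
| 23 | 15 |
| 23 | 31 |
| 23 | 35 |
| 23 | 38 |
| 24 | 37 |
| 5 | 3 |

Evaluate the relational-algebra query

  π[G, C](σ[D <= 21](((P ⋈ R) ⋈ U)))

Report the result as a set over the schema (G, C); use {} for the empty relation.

{(31, k), (31, m), (31, x), (31, z), (33, k), (33, m), (33, x), (33, z)}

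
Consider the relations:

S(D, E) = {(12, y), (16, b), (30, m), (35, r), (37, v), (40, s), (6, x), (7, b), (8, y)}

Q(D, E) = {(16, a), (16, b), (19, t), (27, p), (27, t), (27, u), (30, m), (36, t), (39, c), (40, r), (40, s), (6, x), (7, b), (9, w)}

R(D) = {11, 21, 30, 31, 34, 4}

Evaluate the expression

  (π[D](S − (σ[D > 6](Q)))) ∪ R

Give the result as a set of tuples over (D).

{11, 12, 21, 30, 31, 34, 35, 37, 4, 6, 8}

Selection D > 6: {(16, a), (16, b), (19, t), (27, p), (27, t), (27, u), (30, m), (36, t), (39, c), (40, r), (40, s), (7, b), (9, w)}
Taking the difference: {(12, y), (35, r), (37, v), (6, x), (8, y)}
Keep only column(s) D: {12, 35, 37, 6, 8}
Taking the union: {11, 12, 21, 30, 31, 34, 35, 37, 4, 6, 8}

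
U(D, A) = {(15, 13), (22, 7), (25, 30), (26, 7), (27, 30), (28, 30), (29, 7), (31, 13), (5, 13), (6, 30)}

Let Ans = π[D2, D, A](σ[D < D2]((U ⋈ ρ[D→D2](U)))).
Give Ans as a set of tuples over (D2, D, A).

ρ[D→D2]: schema becomes (D2, A); tuples unchanged.
U ⋈ ρ[D→D2](U) (natural join on A): {(15, 13, 15), (15, 13, 31), (15, 13, 5), (22, 7, 22), (22, 7, 26), (22, 7, 29), (25, 30, 25), (25, 30, 27), (25, 30, 28), (25, 30, 6), (26, 7, 22), (26, 7, 26), (26, 7, 29), (27, 30, 25), (27, 30, 27), (27, 30, 28), (27, 30, 6), (28, 30, 25), (28, 30, 27), (28, 30, 28), (28, 30, 6), (29, 7, 22), (29, 7, 26), (29, 7, 29), (31, 13, 15), (31, 13, 31), (31, 13, 5), (5, 13, 15), (5, 13, 31), (5, 13, 5), (6, 30, 25), (6, 30, 27), (6, 30, 28), (6, 30, 6)}
Apply σ_{D < D2}; surviving tuples: {(15, 13, 31), (22, 7, 26), (22, 7, 29), (25, 30, 27), (25, 30, 28), (26, 7, 29), (27, 30, 28), (5, 13, 15), (5, 13, 31), (6, 30, 25), (6, 30, 27), (6, 30, 28)}
Keep only column(s) D2, D, A: {(15, 5, 13), (25, 6, 30), (26, 22, 7), (27, 25, 30), (27, 6, 30), (28, 25, 30), (28, 27, 30), (28, 6, 30), (29, 22, 7), (29, 26, 7), (31, 15, 13), (31, 5, 13)}

{(15, 5, 13), (25, 6, 30), (26, 22, 7), (27, 25, 30), (27, 6, 30), (28, 25, 30), (28, 27, 30), (28, 6, 30), (29, 22, 7), (29, 26, 7), (31, 15, 13), (31, 5, 13)}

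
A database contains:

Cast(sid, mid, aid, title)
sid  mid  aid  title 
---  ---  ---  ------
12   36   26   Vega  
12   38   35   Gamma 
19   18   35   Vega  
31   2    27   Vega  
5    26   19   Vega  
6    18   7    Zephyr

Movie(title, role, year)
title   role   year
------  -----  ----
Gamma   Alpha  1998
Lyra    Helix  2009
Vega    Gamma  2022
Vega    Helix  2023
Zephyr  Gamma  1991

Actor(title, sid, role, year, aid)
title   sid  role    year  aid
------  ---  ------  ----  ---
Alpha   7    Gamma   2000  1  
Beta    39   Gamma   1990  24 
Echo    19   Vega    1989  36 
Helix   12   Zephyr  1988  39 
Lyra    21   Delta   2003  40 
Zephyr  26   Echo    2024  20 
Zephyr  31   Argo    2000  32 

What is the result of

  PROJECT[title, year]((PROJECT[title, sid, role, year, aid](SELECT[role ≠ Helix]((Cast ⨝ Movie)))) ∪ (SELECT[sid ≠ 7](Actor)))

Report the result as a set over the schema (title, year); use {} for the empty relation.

Joining Cast and Movie on title yields {(12, 36, 26, Vega, Gamma, 2022), (12, 36, 26, Vega, Helix, 2023), (12, 38, 35, Gamma, Alpha, 1998), (19, 18, 35, Vega, Gamma, 2022), (19, 18, 35, Vega, Helix, 2023), (31, 2, 27, Vega, Gamma, 2022), (31, 2, 27, Vega, Helix, 2023), (5, 26, 19, Vega, Gamma, 2022), (5, 26, 19, Vega, Helix, 2023), (6, 18, 7, Zephyr, Gamma, 1991)}.
Filtering on role ≠ Helix leaves {(12, 36, 26, Vega, Gamma, 2022), (12, 38, 35, Gamma, Alpha, 1998), (19, 18, 35, Vega, Gamma, 2022), (31, 2, 27, Vega, Gamma, 2022), (5, 26, 19, Vega, Gamma, 2022), (6, 18, 7, Zephyr, Gamma, 1991)}.
Projecting to title, sid, role, year, aid: {(Gamma, 12, Alpha, 1998, 35), (Vega, 12, Gamma, 2022, 26), (Vega, 19, Gamma, 2022, 35), (Vega, 31, Gamma, 2022, 27), (Vega, 5, Gamma, 2022, 19), (Zephyr, 6, Gamma, 1991, 7)}
Filtering on sid ≠ 7 leaves {(Beta, 39, Gamma, 1990, 24), (Echo, 19, Vega, 1989, 36), (Helix, 12, Zephyr, 1988, 39), (Lyra, 21, Delta, 2003, 40), (Zephyr, 26, Echo, 2024, 20), (Zephyr, 31, Argo, 2000, 32)}.
Set union of the two operands is {(Beta, 39, Gamma, 1990, 24), (Echo, 19, Vega, 1989, 36), (Gamma, 12, Alpha, 1998, 35), (Helix, 12, Zephyr, 1988, 39), (Lyra, 21, Delta, 2003, 40), (Vega, 12, Gamma, 2022, 26), (Vega, 19, Gamma, 2022, 35), (Vega, 31, Gamma, 2022, 27), (Vega, 5, Gamma, 2022, 19), (Zephyr, 26, Echo, 2024, 20), (Zephyr, 31, Argo, 2000, 32), (Zephyr, 6, Gamma, 1991, 7)}.
Projecting to title, year (3 duplicate(s) eliminated): {(Beta, 1990), (Echo, 1989), (Gamma, 1998), (Helix, 1988), (Lyra, 2003), (Vega, 2022), (Zephyr, 1991), (Zephyr, 2000), (Zephyr, 2024)}

{(Beta, 1990), (Echo, 1989), (Gamma, 1998), (Helix, 1988), (Lyra, 2003), (Vega, 2022), (Zephyr, 1991), (Zephyr, 2000), (Zephyr, 2024)}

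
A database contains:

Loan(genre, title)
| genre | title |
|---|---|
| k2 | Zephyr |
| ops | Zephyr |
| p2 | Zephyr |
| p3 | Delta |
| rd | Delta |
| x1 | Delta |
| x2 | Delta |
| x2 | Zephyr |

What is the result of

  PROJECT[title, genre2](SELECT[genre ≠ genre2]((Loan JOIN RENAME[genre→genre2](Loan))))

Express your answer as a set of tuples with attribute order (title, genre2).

{(Delta, p3), (Delta, rd), (Delta, x1), (Delta, x2), (Zephyr, k2), (Zephyr, ops), (Zephyr, p2), (Zephyr, x2)}

ρ[genre→genre2]: schema becomes (genre2, title); tuples unchanged.
Natural join on title: {(k2, Zephyr, k2), (k2, Zephyr, ops), (k2, Zephyr, p2), (k2, Zephyr, x2), (ops, Zephyr, k2), (ops, Zephyr, ops), (ops, Zephyr, p2), (ops, Zephyr, x2), (p2, Zephyr, k2), (p2, Zephyr, ops), (p2, Zephyr, p2), (p2, Zephyr, x2), (p3, Delta, p3), (p3, Delta, rd), (p3, Delta, x1), (p3, Delta, x2), (rd, Delta, p3), (rd, Delta, rd), (rd, Delta, x1), (rd, Delta, x2), (x1, Delta, p3), (x1, Delta, rd), (x1, Delta, x1), (x1, Delta, x2), (x2, Delta, p3), (x2, Delta, rd), (x2, Delta, x1), (x2, Delta, x2), (x2, Zephyr, k2), (x2, Zephyr, ops), (x2, Zephyr, p2), (x2, Zephyr, x2)}
Selection genre ≠ genre2: {(k2, Zephyr, ops), (k2, Zephyr, p2), (k2, Zephyr, x2), (ops, Zephyr, k2), (ops, Zephyr, p2), (ops, Zephyr, x2), (p2, Zephyr, k2), (p2, Zephyr, ops), (p2, Zephyr, x2), (p3, Delta, rd), (p3, Delta, x1), (p3, Delta, x2), (rd, Delta, p3), (rd, Delta, x1), (rd, Delta, x2), (x1, Delta, p3), (x1, Delta, rd), (x1, Delta, x2), (x2, Delta, p3), (x2, Delta, rd), (x2, Delta, x1), (x2, Zephyr, k2), (x2, Zephyr, ops), (x2, Zephyr, p2)}
Projecting to title, genre2 (16 duplicate(s) eliminated): {(Delta, p3), (Delta, rd), (Delta, x1), (Delta, x2), (Zephyr, k2), (Zephyr, ops), (Zephyr, p2), (Zephyr, x2)}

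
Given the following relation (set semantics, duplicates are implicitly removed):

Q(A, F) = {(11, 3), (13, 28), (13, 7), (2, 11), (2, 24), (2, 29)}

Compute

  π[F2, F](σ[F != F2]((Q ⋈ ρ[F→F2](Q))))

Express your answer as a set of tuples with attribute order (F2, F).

ρ[F→F2]: schema becomes (A, F2); tuples unchanged.
Q ⋈ ρ[F→F2](Q) (natural join on A): {(11, 3, 3), (13, 28, 28), (13, 28, 7), (13, 7, 28), (13, 7, 7), (2, 11, 11), (2, 11, 24), (2, 11, 29), (2, 24, 11), (2, 24, 24), (2, 24, 29), (2, 29, 11), (2, 29, 24), (2, 29, 29)}
Selection F != F2: {(13, 28, 7), (13, 7, 28), (2, 11, 24), (2, 11, 29), (2, 24, 11), (2, 24, 29), (2, 29, 11), (2, 29, 24)}
Projecting to F2, F: {(11, 24), (11, 29), (24, 11), (24, 29), (28, 7), (29, 11), (29, 24), (7, 28)}

{(11, 24), (11, 29), (24, 11), (24, 29), (28, 7), (29, 11), (29, 24), (7, 28)}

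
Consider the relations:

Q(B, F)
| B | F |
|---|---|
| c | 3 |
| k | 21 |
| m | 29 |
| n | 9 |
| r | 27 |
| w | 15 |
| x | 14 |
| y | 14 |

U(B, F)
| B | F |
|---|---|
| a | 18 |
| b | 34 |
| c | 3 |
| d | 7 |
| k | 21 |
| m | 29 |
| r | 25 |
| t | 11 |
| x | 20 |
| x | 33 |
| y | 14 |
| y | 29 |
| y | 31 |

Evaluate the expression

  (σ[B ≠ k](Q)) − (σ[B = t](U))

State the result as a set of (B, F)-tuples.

{(c, 3), (m, 29), (n, 9), (r, 27), (w, 15), (x, 14), (y, 14)}

σ[B ≠ k]: keep tuples satisfying B ≠ k → {(c, 3), (m, 29), (n, 9), (r, 27), (w, 15), (x, 14), (y, 14)}
σ[B = t]: keep tuples satisfying B = t → {(t, 11)}
Difference: {(c, 3), (m, 29), (n, 9), (r, 27), (w, 15), (x, 14), (y, 14)} with {(t, 11)} → {(c, 3), (m, 29), (n, 9), (r, 27), (w, 15), (x, 14), (y, 14)}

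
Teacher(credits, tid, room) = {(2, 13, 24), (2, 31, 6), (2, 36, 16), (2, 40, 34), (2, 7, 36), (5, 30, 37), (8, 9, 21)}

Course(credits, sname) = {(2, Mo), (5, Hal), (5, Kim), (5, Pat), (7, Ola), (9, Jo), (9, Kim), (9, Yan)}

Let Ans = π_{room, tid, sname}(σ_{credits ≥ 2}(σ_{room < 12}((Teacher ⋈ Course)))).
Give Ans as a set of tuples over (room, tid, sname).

{(6, 31, Mo)}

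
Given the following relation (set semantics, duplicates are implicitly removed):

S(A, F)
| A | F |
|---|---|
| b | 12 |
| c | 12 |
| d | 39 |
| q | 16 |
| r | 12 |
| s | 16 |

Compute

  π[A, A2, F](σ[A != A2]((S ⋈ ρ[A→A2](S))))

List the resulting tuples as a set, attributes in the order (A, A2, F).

{(b, c, 12), (b, r, 12), (c, b, 12), (c, r, 12), (q, s, 16), (r, b, 12), (r, c, 12), (s, q, 16)}

ρ[A→A2]: schema becomes (A2, F); tuples unchanged.
Natural join on F: {(b, 12, b), (b, 12, c), (b, 12, r), (c, 12, b), (c, 12, c), (c, 12, r), (d, 39, d), (q, 16, q), (q, 16, s), (r, 12, b), (r, 12, c), (r, 12, r), (s, 16, q), (s, 16, s)}
Apply σ_{A != A2}; surviving tuples: {(b, 12, c), (b, 12, r), (c, 12, b), (c, 12, r), (q, 16, s), (r, 12, b), (r, 12, c), (s, 16, q)}
Keep only column(s) A, A2, F: {(b, c, 12), (b, r, 12), (c, b, 12), (c, r, 12), (q, s, 16), (r, b, 12), (r, c, 12), (s, q, 16)}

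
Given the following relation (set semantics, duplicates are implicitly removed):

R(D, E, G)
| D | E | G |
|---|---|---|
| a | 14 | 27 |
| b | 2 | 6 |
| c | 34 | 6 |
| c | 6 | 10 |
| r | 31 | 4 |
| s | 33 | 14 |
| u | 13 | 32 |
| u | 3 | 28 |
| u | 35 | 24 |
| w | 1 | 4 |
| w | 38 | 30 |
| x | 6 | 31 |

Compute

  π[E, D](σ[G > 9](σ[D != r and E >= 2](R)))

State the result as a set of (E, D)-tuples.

{(13, u), (14, a), (3, u), (33, s), (35, u), (38, w), (6, c), (6, x)}

Selection D != r and E >= 2: {(a, 14, 27), (b, 2, 6), (c, 34, 6), (c, 6, 10), (s, 33, 14), (u, 13, 32), (u, 3, 28), (u, 35, 24), (w, 38, 30), (x, 6, 31)}
Selection G > 9: {(a, 14, 27), (c, 6, 10), (s, 33, 14), (u, 13, 32), (u, 3, 28), (u, 35, 24), (w, 38, 30), (x, 6, 31)}
π_{E, D} gives {(13, u), (14, a), (3, u), (33, s), (35, u), (38, w), (6, c), (6, x)}.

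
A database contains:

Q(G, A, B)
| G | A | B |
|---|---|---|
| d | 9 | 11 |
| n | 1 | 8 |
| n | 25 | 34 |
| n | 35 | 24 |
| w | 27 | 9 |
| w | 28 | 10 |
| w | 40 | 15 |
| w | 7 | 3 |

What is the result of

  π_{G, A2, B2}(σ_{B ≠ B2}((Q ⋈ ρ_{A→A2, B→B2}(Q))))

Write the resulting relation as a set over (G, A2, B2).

ρ[A→A2, B→B2]: schema becomes (G, A2, B2); tuples unchanged.
Q ⋈ ρ_{A→A2, B→B2}(Q) (natural join on G): {(d, 9, 11, 9, 11), (n, 1, 8, 1, 8), (n, 1, 8, 25, 34), (n, 1, 8, 35, 24), (n, 25, 34, 1, 8), (n, 25, 34, 25, 34), (n, 25, 34, 35, 24), (n, 35, 24, 1, 8), (n, 35, 24, 25, 34), (n, 35, 24, 35, 24), (w, 27, 9, 27, 9), (w, 27, 9, 28, 10), (w, 27, 9, 40, 15), (w, 27, 9, 7, 3), (w, 28, 10, 27, 9), (w, 28, 10, 28, 10), (w, 28, 10, 40, 15), (w, 28, 10, 7, 3), (w, 40, 15, 27, 9), (w, 40, 15, 28, 10), (w, 40, 15, 40, 15), (w, 40, 15, 7, 3), (w, 7, 3, 27, 9), (w, 7, 3, 28, 10), (w, 7, 3, 40, 15), (w, 7, 3, 7, 3)}
Apply σ_{B ≠ B2}; surviving tuples: {(n, 1, 8, 25, 34), (n, 1, 8, 35, 24), (n, 25, 34, 1, 8), (n, 25, 34, 35, 24), (n, 35, 24, 1, 8), (n, 35, 24, 25, 34), (w, 27, 9, 28, 10), (w, 27, 9, 40, 15), (w, 27, 9, 7, 3), (w, 28, 10, 27, 9), (w, 28, 10, 40, 15), (w, 28, 10, 7, 3), (w, 40, 15, 27, 9), (w, 40, 15, 28, 10), (w, 40, 15, 7, 3), (w, 7, 3, 27, 9), (w, 7, 3, 28, 10), (w, 7, 3, 40, 15)}
Keep only column(s) G, A2, B2 (11 duplicate(s) eliminated): {(n, 1, 8), (n, 25, 34), (n, 35, 24), (w, 27, 9), (w, 28, 10), (w, 40, 15), (w, 7, 3)}

{(n, 1, 8), (n, 25, 34), (n, 35, 24), (w, 27, 9), (w, 28, 10), (w, 40, 15), (w, 7, 3)}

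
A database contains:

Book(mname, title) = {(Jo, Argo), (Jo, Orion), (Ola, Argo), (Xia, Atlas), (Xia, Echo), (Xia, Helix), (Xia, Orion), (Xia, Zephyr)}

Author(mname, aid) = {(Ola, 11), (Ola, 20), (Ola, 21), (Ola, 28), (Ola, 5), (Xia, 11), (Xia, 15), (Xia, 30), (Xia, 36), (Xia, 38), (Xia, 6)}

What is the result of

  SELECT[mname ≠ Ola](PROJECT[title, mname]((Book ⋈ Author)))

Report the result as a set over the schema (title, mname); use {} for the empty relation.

Joining Book and Author on mname yields {(Ola, Argo, 11), (Ola, Argo, 20), (Ola, Argo, 21), (Ola, Argo, 28), (Ola, Argo, 5), (Xia, Atlas, 11), (Xia, Atlas, 15), (Xia, Atlas, 30), (Xia, Atlas, 36), (Xia, Atlas, 38), (Xia, Atlas, 6), (Xia, Echo, 11), (Xia, Echo, 15), (Xia, Echo, 30), (Xia, Echo, 36), (Xia, Echo, 38), (Xia, Echo, 6), (Xia, Helix, 11), (Xia, Helix, 15), (Xia, Helix, 30), (Xia, Helix, 36), (Xia, Helix, 38), (Xia, Helix, 6), (Xia, Orion, 11), (Xia, Orion, 15), (Xia, Orion, 30), (Xia, Orion, 36), (Xia, Orion, 38), (Xia, Orion, 6), (Xia, Zephyr, 11), (Xia, Zephyr, 15), (Xia, Zephyr, 30), (Xia, Zephyr, 36), (Xia, Zephyr, 38), (Xia, Zephyr, 6)}.
Projecting to title, mname (29 duplicate(s) eliminated): {(Argo, Ola), (Atlas, Xia), (Echo, Xia), (Helix, Xia), (Orion, Xia), (Zephyr, Xia)}
Apply σ_{mname ≠ Ola}; surviving tuples: {(Atlas, Xia), (Echo, Xia), (Helix, Xia), (Orion, Xia), (Zephyr, Xia)}

{(Atlas, Xia), (Echo, Xia), (Helix, Xia), (Orion, Xia), (Zephyr, Xia)}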